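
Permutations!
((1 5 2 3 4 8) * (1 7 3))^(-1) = (1 2 5)(3 7 8 4) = ((1 5 2)(3 4 8 7))^(-1)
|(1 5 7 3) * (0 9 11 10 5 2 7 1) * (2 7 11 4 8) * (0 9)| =10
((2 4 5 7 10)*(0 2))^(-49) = ((0 2 4 5 7 10))^(-49) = (0 10 7 5 4 2)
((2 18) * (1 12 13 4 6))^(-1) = ((1 12 13 4 6)(2 18))^(-1) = (1 6 4 13 12)(2 18)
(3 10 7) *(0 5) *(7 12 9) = (0 5)(3 10 12 9 7) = [5, 1, 2, 10, 4, 0, 6, 3, 8, 7, 12, 11, 9]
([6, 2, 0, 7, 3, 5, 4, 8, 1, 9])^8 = (9)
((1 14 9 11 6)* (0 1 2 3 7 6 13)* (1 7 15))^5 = (0 15 13 3 11 2 9 6 14 7 1)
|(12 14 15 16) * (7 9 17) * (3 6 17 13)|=12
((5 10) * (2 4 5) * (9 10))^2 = ((2 4 5 9 10))^2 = (2 5 10 4 9)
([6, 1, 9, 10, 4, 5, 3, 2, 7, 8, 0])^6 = [3, 1, 8, 0, 4, 5, 10, 9, 2, 7, 6]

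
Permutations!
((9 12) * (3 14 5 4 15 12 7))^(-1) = (3 7 9 12 15 4 5 14)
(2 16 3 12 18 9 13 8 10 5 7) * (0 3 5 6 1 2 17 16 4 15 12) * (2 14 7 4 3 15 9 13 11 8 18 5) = (0 15 12 5 4 9 11 8 10 6 1 14 7 17 16 2 3)(13 18) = [15, 14, 3, 0, 9, 4, 1, 17, 10, 11, 6, 8, 5, 18, 7, 12, 2, 16, 13]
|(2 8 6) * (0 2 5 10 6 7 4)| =15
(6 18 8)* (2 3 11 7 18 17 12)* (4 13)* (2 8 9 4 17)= (2 3 11 7 18 9 4 13 17 12 8 6)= [0, 1, 3, 11, 13, 5, 2, 18, 6, 4, 10, 7, 8, 17, 14, 15, 16, 12, 9]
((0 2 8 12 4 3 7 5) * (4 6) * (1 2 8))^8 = ((0 8 12 6 4 3 7 5)(1 2))^8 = (12)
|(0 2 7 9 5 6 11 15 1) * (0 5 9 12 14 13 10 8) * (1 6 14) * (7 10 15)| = 36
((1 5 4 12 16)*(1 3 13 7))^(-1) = ((1 5 4 12 16 3 13 7))^(-1) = (1 7 13 3 16 12 4 5)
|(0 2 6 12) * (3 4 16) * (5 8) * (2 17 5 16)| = 10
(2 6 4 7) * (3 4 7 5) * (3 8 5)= (2 6 7)(3 4)(5 8)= [0, 1, 6, 4, 3, 8, 7, 2, 5]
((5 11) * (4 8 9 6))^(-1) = ((4 8 9 6)(5 11))^(-1) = (4 6 9 8)(5 11)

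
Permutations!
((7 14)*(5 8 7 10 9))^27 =(5 14)(7 9)(8 10)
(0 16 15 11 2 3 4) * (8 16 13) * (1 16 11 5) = (0 13 8 11 2 3 4)(1 16 15 5) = [13, 16, 3, 4, 0, 1, 6, 7, 11, 9, 10, 2, 12, 8, 14, 5, 15]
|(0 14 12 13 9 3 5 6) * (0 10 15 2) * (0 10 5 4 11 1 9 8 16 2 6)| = |(0 14 12 13 8 16 2 10 15 6 5)(1 9 3 4 11)| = 55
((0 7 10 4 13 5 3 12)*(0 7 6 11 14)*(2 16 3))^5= ((0 6 11 14)(2 16 3 12 7 10 4 13 5))^5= (0 6 11 14)(2 10 16 4 3 13 12 5 7)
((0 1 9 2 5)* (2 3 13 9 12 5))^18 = ((0 1 12 5)(3 13 9))^18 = (13)(0 12)(1 5)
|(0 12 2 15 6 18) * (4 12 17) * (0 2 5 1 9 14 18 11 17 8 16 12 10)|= 16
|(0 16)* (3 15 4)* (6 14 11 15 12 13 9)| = |(0 16)(3 12 13 9 6 14 11 15 4)| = 18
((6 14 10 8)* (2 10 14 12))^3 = (14)(2 6 10 12 8)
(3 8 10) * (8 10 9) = (3 10)(8 9) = [0, 1, 2, 10, 4, 5, 6, 7, 9, 8, 3]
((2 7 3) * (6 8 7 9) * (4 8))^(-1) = ((2 9 6 4 8 7 3))^(-1) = (2 3 7 8 4 6 9)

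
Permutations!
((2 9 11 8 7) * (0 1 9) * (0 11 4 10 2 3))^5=(0 2)(1 11)(3 10)(4 7)(8 9)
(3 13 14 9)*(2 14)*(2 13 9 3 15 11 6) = (2 14 3 9 15 11 6) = [0, 1, 14, 9, 4, 5, 2, 7, 8, 15, 10, 6, 12, 13, 3, 11]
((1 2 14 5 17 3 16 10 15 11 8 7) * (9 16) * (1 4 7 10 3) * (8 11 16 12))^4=(1 17 5 14 2)(3 10 9 15 12 16 8)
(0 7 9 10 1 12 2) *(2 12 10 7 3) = (12)(0 3 2)(1 10)(7 9) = [3, 10, 0, 2, 4, 5, 6, 9, 8, 7, 1, 11, 12]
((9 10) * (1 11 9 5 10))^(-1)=(1 9 11)(5 10)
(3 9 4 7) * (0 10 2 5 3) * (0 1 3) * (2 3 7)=(0 10 3 9 4 2 5)(1 7)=[10, 7, 5, 9, 2, 0, 6, 1, 8, 4, 3]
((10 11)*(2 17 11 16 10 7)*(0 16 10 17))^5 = (0 2 7 11 17 16)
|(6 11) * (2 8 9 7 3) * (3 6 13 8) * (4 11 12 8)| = |(2 3)(4 11 13)(6 12 8 9 7)| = 30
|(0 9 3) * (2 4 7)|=3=|(0 9 3)(2 4 7)|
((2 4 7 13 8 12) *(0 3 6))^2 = ((0 3 6)(2 4 7 13 8 12))^2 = (0 6 3)(2 7 8)(4 13 12)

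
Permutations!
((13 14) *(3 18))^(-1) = (3 18)(13 14)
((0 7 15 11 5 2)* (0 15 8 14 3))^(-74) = (0 7 8 14 3)(2 11)(5 15)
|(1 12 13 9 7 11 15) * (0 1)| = |(0 1 12 13 9 7 11 15)| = 8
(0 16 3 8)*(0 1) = [16, 0, 2, 8, 4, 5, 6, 7, 1, 9, 10, 11, 12, 13, 14, 15, 3] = (0 16 3 8 1)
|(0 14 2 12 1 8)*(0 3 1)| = 12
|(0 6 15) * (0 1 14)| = |(0 6 15 1 14)| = 5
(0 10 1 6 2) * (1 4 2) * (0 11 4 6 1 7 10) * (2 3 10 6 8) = [0, 1, 11, 10, 3, 5, 7, 6, 2, 9, 8, 4] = (2 11 4 3 10 8)(6 7)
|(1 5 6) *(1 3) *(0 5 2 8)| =7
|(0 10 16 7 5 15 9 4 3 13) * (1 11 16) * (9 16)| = |(0 10 1 11 9 4 3 13)(5 15 16 7)| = 8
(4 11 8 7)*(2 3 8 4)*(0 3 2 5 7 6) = (0 3 8 6)(4 11)(5 7) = [3, 1, 2, 8, 11, 7, 0, 5, 6, 9, 10, 4]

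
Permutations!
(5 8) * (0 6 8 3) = [6, 1, 2, 0, 4, 3, 8, 7, 5] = (0 6 8 5 3)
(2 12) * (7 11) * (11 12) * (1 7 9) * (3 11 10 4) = (1 7 12 2 10 4 3 11 9) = [0, 7, 10, 11, 3, 5, 6, 12, 8, 1, 4, 9, 2]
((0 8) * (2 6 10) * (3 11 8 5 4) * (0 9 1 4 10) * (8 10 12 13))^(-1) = (0 6 2 10 11 3 4 1 9 8 13 12 5)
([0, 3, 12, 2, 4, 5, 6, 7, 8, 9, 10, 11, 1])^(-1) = [0, 12, 3, 1, 4, 5, 6, 7, 8, 9, 10, 11, 2]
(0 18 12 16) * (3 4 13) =[18, 1, 2, 4, 13, 5, 6, 7, 8, 9, 10, 11, 16, 3, 14, 15, 0, 17, 12] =(0 18 12 16)(3 4 13)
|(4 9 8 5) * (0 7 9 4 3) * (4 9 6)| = 8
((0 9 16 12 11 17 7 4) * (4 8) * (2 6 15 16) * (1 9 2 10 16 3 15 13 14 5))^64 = (17)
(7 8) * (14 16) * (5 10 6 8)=(5 10 6 8 7)(14 16)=[0, 1, 2, 3, 4, 10, 8, 5, 7, 9, 6, 11, 12, 13, 16, 15, 14]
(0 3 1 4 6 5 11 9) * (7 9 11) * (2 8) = (11)(0 3 1 4 6 5 7 9)(2 8) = [3, 4, 8, 1, 6, 7, 5, 9, 2, 0, 10, 11]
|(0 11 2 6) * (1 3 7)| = |(0 11 2 6)(1 3 7)| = 12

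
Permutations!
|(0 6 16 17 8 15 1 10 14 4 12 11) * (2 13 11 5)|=15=|(0 6 16 17 8 15 1 10 14 4 12 5 2 13 11)|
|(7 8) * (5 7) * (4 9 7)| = |(4 9 7 8 5)| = 5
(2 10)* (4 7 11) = (2 10)(4 7 11) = [0, 1, 10, 3, 7, 5, 6, 11, 8, 9, 2, 4]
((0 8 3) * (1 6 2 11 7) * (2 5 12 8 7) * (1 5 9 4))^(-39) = (0 12)(1 6 9 4)(2 11)(3 5)(7 8)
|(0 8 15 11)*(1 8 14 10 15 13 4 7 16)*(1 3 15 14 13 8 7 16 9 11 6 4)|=|(0 13 1 7 9 11)(3 15 6 4 16)(10 14)|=30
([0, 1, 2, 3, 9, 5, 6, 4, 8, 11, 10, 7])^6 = (4 11)(7 9)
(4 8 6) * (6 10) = (4 8 10 6) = [0, 1, 2, 3, 8, 5, 4, 7, 10, 9, 6]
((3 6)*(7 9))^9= ((3 6)(7 9))^9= (3 6)(7 9)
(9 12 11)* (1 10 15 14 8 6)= (1 10 15 14 8 6)(9 12 11)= [0, 10, 2, 3, 4, 5, 1, 7, 6, 12, 15, 9, 11, 13, 8, 14]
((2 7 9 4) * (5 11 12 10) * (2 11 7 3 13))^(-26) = ((2 3 13)(4 11 12 10 5 7 9))^(-26) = (2 3 13)(4 12 5 9 11 10 7)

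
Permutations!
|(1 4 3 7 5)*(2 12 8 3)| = 8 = |(1 4 2 12 8 3 7 5)|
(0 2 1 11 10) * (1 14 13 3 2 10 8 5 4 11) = (0 10)(2 14 13 3)(4 11 8 5) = [10, 1, 14, 2, 11, 4, 6, 7, 5, 9, 0, 8, 12, 3, 13]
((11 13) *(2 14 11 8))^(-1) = (2 8 13 11 14) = ((2 14 11 13 8))^(-1)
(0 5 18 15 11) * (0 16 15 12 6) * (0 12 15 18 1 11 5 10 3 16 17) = (0 10 3 16 18 15 5 1 11 17)(6 12) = [10, 11, 2, 16, 4, 1, 12, 7, 8, 9, 3, 17, 6, 13, 14, 5, 18, 0, 15]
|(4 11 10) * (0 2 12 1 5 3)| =6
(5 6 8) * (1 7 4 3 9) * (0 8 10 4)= [8, 7, 2, 9, 3, 6, 10, 0, 5, 1, 4]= (0 8 5 6 10 4 3 9 1 7)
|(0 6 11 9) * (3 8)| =|(0 6 11 9)(3 8)| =4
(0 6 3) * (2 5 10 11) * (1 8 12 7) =(0 6 3)(1 8 12 7)(2 5 10 11) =[6, 8, 5, 0, 4, 10, 3, 1, 12, 9, 11, 2, 7]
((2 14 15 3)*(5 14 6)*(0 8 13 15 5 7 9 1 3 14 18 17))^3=(0 15 18 8 14 17 13 5)(1 6)(2 9)(3 7)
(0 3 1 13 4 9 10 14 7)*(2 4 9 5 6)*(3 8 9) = [8, 13, 4, 1, 5, 6, 2, 0, 9, 10, 14, 11, 12, 3, 7] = (0 8 9 10 14 7)(1 13 3)(2 4 5 6)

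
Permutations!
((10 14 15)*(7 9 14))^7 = ((7 9 14 15 10))^7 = (7 14 10 9 15)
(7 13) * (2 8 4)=(2 8 4)(7 13)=[0, 1, 8, 3, 2, 5, 6, 13, 4, 9, 10, 11, 12, 7]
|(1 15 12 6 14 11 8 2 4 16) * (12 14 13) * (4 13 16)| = |(1 15 14 11 8 2 13 12 6 16)| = 10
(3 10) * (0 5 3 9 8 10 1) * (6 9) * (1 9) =(0 5 3 9 8 10 6 1) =[5, 0, 2, 9, 4, 3, 1, 7, 10, 8, 6]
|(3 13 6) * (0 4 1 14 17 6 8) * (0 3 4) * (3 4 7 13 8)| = |(1 14 17 6 7 13 3 8 4)| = 9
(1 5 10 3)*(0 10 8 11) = (0 10 3 1 5 8 11) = [10, 5, 2, 1, 4, 8, 6, 7, 11, 9, 3, 0]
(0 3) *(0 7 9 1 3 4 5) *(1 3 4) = [1, 4, 2, 7, 5, 0, 6, 9, 8, 3] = (0 1 4 5)(3 7 9)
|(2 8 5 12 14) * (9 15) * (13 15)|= |(2 8 5 12 14)(9 13 15)|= 15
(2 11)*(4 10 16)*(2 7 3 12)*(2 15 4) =(2 11 7 3 12 15 4 10 16) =[0, 1, 11, 12, 10, 5, 6, 3, 8, 9, 16, 7, 15, 13, 14, 4, 2]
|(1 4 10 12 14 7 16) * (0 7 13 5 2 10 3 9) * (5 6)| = |(0 7 16 1 4 3 9)(2 10 12 14 13 6 5)| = 7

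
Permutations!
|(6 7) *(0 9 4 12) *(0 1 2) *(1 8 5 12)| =30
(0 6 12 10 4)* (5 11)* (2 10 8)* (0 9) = (0 6 12 8 2 10 4 9)(5 11) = [6, 1, 10, 3, 9, 11, 12, 7, 2, 0, 4, 5, 8]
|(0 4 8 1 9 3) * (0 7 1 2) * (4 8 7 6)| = 6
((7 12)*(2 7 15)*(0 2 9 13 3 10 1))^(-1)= (0 1 10 3 13 9 15 12 7 2)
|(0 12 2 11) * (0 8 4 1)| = 7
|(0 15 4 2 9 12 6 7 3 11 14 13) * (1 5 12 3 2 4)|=13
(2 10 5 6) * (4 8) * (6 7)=[0, 1, 10, 3, 8, 7, 2, 6, 4, 9, 5]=(2 10 5 7 6)(4 8)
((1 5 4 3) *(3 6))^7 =((1 5 4 6 3))^7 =(1 4 3 5 6)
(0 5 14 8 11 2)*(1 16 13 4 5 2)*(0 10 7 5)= (0 2 10 7 5 14 8 11 1 16 13 4)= [2, 16, 10, 3, 0, 14, 6, 5, 11, 9, 7, 1, 12, 4, 8, 15, 13]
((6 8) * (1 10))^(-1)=((1 10)(6 8))^(-1)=(1 10)(6 8)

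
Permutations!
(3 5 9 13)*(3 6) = (3 5 9 13 6) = [0, 1, 2, 5, 4, 9, 3, 7, 8, 13, 10, 11, 12, 6]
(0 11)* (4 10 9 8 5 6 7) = (0 11)(4 10 9 8 5 6 7) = [11, 1, 2, 3, 10, 6, 7, 4, 5, 8, 9, 0]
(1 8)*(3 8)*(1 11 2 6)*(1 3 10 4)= (1 10 4)(2 6 3 8 11)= [0, 10, 6, 8, 1, 5, 3, 7, 11, 9, 4, 2]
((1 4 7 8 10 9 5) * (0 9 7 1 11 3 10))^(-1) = ((0 9 5 11 3 10 7 8)(1 4))^(-1) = (0 8 7 10 3 11 5 9)(1 4)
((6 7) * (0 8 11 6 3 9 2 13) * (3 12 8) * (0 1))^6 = (13)(6 7 12 8 11)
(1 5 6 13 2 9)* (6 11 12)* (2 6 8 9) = (1 5 11 12 8 9)(6 13) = [0, 5, 2, 3, 4, 11, 13, 7, 9, 1, 10, 12, 8, 6]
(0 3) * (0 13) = [3, 1, 2, 13, 4, 5, 6, 7, 8, 9, 10, 11, 12, 0] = (0 3 13)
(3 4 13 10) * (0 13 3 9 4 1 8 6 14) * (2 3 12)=(0 13 10 9 4 12 2 3 1 8 6 14)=[13, 8, 3, 1, 12, 5, 14, 7, 6, 4, 9, 11, 2, 10, 0]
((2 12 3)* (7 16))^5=((2 12 3)(7 16))^5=(2 3 12)(7 16)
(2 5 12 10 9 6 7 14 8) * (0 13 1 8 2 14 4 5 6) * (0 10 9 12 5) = [13, 8, 6, 3, 0, 5, 7, 4, 14, 10, 12, 11, 9, 1, 2] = (0 13 1 8 14 2 6 7 4)(9 10 12)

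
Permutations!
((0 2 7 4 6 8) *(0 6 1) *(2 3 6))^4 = ((0 3 6 8 2 7 4 1))^4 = (0 2)(1 8)(3 7)(4 6)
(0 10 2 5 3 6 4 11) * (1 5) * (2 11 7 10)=[2, 5, 1, 6, 7, 3, 4, 10, 8, 9, 11, 0]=(0 2 1 5 3 6 4 7 10 11)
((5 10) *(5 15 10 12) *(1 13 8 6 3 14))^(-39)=(1 6)(3 13)(5 12)(8 14)(10 15)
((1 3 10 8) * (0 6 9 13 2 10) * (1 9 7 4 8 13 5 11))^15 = ((0 6 7 4 8 9 5 11 1 3)(2 10 13))^15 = (13)(0 9)(1 4)(3 8)(5 6)(7 11)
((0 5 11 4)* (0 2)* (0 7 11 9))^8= (11)(0 9 5)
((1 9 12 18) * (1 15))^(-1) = ((1 9 12 18 15))^(-1) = (1 15 18 12 9)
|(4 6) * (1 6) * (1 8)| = |(1 6 4 8)| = 4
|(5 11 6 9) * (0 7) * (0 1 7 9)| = |(0 9 5 11 6)(1 7)| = 10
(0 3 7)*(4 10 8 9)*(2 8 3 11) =(0 11 2 8 9 4 10 3 7) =[11, 1, 8, 7, 10, 5, 6, 0, 9, 4, 3, 2]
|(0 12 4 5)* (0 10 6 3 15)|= 8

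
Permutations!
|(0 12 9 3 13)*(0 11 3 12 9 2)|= |(0 9 12 2)(3 13 11)|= 12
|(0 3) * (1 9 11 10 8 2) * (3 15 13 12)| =|(0 15 13 12 3)(1 9 11 10 8 2)| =30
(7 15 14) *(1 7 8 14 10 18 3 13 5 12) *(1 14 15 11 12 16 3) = (1 7 11 12 14 8 15 10 18)(3 13 5 16) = [0, 7, 2, 13, 4, 16, 6, 11, 15, 9, 18, 12, 14, 5, 8, 10, 3, 17, 1]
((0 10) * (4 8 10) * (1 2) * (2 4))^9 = (0 4)(1 10)(2 8)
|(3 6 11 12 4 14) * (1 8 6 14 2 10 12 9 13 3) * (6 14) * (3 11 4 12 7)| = 6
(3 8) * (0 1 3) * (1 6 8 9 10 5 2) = [6, 3, 1, 9, 4, 2, 8, 7, 0, 10, 5] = (0 6 8)(1 3 9 10 5 2)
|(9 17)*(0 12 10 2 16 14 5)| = |(0 12 10 2 16 14 5)(9 17)| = 14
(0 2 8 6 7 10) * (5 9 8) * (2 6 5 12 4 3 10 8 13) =(0 6 7 8 5 9 13 2 12 4 3 10) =[6, 1, 12, 10, 3, 9, 7, 8, 5, 13, 0, 11, 4, 2]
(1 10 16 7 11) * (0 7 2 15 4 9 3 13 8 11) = [7, 10, 15, 13, 9, 5, 6, 0, 11, 3, 16, 1, 12, 8, 14, 4, 2] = (0 7)(1 10 16 2 15 4 9 3 13 8 11)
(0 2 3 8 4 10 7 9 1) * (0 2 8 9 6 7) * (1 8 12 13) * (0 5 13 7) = [12, 2, 3, 9, 10, 13, 0, 6, 4, 8, 5, 11, 7, 1] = (0 12 7 6)(1 2 3 9 8 4 10 5 13)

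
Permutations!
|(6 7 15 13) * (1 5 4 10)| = 4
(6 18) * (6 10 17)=(6 18 10 17)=[0, 1, 2, 3, 4, 5, 18, 7, 8, 9, 17, 11, 12, 13, 14, 15, 16, 6, 10]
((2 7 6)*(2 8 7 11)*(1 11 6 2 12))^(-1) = (1 12 11)(2 7 8 6)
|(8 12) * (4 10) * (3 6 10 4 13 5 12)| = 7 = |(3 6 10 13 5 12 8)|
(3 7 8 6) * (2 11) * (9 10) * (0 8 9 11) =(0 8 6 3 7 9 10 11 2) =[8, 1, 0, 7, 4, 5, 3, 9, 6, 10, 11, 2]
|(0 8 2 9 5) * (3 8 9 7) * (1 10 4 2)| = 21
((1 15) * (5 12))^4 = ((1 15)(5 12))^4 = (15)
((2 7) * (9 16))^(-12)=((2 7)(9 16))^(-12)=(16)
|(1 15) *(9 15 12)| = 4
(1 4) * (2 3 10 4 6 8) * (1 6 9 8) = [0, 9, 3, 10, 6, 5, 1, 7, 2, 8, 4] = (1 9 8 2 3 10 4 6)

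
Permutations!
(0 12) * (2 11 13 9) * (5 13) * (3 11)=(0 12)(2 3 11 5 13 9)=[12, 1, 3, 11, 4, 13, 6, 7, 8, 2, 10, 5, 0, 9]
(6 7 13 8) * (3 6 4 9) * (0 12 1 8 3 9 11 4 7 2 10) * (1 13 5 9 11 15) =[12, 8, 10, 6, 15, 9, 2, 5, 7, 11, 0, 4, 13, 3, 14, 1] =(0 12 13 3 6 2 10)(1 8 7 5 9 11 4 15)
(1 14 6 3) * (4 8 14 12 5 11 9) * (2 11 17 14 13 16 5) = (1 12 2 11 9 4 8 13 16 5 17 14 6 3) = [0, 12, 11, 1, 8, 17, 3, 7, 13, 4, 10, 9, 2, 16, 6, 15, 5, 14]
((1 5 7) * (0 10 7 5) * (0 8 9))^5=((0 10 7 1 8 9))^5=(0 9 8 1 7 10)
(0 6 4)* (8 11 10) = (0 6 4)(8 11 10) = [6, 1, 2, 3, 0, 5, 4, 7, 11, 9, 8, 10]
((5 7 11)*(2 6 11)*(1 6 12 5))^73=(1 6 11)(2 12 5 7)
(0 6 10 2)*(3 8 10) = (0 6 3 8 10 2) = [6, 1, 0, 8, 4, 5, 3, 7, 10, 9, 2]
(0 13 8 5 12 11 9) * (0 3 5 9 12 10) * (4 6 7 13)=(0 4 6 7 13 8 9 3 5 10)(11 12)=[4, 1, 2, 5, 6, 10, 7, 13, 9, 3, 0, 12, 11, 8]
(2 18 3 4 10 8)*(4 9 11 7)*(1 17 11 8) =(1 17 11 7 4 10)(2 18 3 9 8) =[0, 17, 18, 9, 10, 5, 6, 4, 2, 8, 1, 7, 12, 13, 14, 15, 16, 11, 3]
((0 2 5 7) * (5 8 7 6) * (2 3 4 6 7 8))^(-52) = (8)(0 4 5)(3 6 7)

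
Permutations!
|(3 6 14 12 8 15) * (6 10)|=|(3 10 6 14 12 8 15)|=7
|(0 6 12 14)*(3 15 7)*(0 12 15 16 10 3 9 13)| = |(0 6 15 7 9 13)(3 16 10)(12 14)| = 6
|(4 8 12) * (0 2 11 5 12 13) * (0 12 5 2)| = |(2 11)(4 8 13 12)| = 4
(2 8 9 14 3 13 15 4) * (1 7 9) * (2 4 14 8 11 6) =(1 7 9 8)(2 11 6)(3 13 15 14) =[0, 7, 11, 13, 4, 5, 2, 9, 1, 8, 10, 6, 12, 15, 3, 14]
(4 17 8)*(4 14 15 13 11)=(4 17 8 14 15 13 11)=[0, 1, 2, 3, 17, 5, 6, 7, 14, 9, 10, 4, 12, 11, 15, 13, 16, 8]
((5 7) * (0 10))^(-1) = ((0 10)(5 7))^(-1) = (0 10)(5 7)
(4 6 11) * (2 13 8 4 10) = (2 13 8 4 6 11 10) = [0, 1, 13, 3, 6, 5, 11, 7, 4, 9, 2, 10, 12, 8]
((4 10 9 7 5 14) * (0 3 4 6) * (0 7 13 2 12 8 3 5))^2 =((0 5 14 6 7)(2 12 8 3 4 10 9 13))^2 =(0 14 7 5 6)(2 8 4 9)(3 10 13 12)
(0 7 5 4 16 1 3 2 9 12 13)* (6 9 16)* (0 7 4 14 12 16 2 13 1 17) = (0 4 6 9 16 17)(1 3 13 7 5 14 12) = [4, 3, 2, 13, 6, 14, 9, 5, 8, 16, 10, 11, 1, 7, 12, 15, 17, 0]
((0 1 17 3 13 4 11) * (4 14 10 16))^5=((0 1 17 3 13 14 10 16 4 11))^5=(0 14)(1 10)(3 4)(11 13)(16 17)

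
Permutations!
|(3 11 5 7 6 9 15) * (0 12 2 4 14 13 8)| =|(0 12 2 4 14 13 8)(3 11 5 7 6 9 15)| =7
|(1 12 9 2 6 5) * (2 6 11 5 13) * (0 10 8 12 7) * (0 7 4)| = 12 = |(0 10 8 12 9 6 13 2 11 5 1 4)|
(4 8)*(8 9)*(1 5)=[0, 5, 2, 3, 9, 1, 6, 7, 4, 8]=(1 5)(4 9 8)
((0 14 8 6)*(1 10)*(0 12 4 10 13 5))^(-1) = ((0 14 8 6 12 4 10 1 13 5))^(-1) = (0 5 13 1 10 4 12 6 8 14)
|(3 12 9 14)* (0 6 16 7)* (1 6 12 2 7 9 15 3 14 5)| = |(0 12 15 3 2 7)(1 6 16 9 5)| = 30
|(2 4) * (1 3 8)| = 6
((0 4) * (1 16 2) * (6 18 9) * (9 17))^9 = ((0 4)(1 16 2)(6 18 17 9))^9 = (0 4)(6 18 17 9)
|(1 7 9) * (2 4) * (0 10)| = |(0 10)(1 7 9)(2 4)| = 6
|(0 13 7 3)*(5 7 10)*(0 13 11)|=10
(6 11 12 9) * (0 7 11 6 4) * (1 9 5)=(0 7 11 12 5 1 9 4)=[7, 9, 2, 3, 0, 1, 6, 11, 8, 4, 10, 12, 5]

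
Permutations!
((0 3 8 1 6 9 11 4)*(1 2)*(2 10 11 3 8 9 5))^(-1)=(0 4 11 10 8)(1 2 5 6)(3 9)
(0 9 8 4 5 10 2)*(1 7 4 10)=(0 9 8 10 2)(1 7 4 5)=[9, 7, 0, 3, 5, 1, 6, 4, 10, 8, 2]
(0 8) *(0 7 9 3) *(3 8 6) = [6, 1, 2, 0, 4, 5, 3, 9, 7, 8] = (0 6 3)(7 9 8)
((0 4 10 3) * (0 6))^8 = ((0 4 10 3 6))^8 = (0 3 4 6 10)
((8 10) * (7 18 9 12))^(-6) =((7 18 9 12)(8 10))^(-6) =(7 9)(12 18)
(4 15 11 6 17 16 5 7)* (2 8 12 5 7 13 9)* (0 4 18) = (0 4 15 11 6 17 16 7 18)(2 8 12 5 13 9) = [4, 1, 8, 3, 15, 13, 17, 18, 12, 2, 10, 6, 5, 9, 14, 11, 7, 16, 0]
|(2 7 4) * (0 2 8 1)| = 6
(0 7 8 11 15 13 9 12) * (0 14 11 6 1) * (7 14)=[14, 0, 2, 3, 4, 5, 1, 8, 6, 12, 10, 15, 7, 9, 11, 13]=(0 14 11 15 13 9 12 7 8 6 1)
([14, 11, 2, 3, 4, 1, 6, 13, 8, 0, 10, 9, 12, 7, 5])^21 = [1, 0, 2, 3, 4, 9, 6, 13, 8, 5, 10, 14, 12, 7, 11]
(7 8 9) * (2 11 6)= (2 11 6)(7 8 9)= [0, 1, 11, 3, 4, 5, 2, 8, 9, 7, 10, 6]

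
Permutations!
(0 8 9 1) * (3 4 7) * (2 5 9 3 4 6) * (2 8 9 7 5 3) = (0 9 1)(2 3 6 8)(4 5 7) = [9, 0, 3, 6, 5, 7, 8, 4, 2, 1]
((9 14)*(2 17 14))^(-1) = (2 9 14 17)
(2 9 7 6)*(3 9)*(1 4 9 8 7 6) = [0, 4, 3, 8, 9, 5, 2, 1, 7, 6] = (1 4 9 6 2 3 8 7)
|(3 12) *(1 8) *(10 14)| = 2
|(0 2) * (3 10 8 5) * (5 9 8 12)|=|(0 2)(3 10 12 5)(8 9)|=4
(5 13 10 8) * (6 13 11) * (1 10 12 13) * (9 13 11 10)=(1 9 13 12 11 6)(5 10 8)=[0, 9, 2, 3, 4, 10, 1, 7, 5, 13, 8, 6, 11, 12]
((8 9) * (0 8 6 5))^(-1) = ((0 8 9 6 5))^(-1) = (0 5 6 9 8)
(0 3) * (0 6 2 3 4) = [4, 1, 3, 6, 0, 5, 2] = (0 4)(2 3 6)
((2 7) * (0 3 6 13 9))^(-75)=(13)(2 7)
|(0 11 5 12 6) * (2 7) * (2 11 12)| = 12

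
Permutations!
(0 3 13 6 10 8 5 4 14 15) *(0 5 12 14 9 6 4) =(0 3 13 4 9 6 10 8 12 14 15 5) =[3, 1, 2, 13, 9, 0, 10, 7, 12, 6, 8, 11, 14, 4, 15, 5]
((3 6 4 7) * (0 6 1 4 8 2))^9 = (0 6 8 2)(1 4 7 3)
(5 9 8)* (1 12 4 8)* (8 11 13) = [0, 12, 2, 3, 11, 9, 6, 7, 5, 1, 10, 13, 4, 8] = (1 12 4 11 13 8 5 9)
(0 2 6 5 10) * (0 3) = [2, 1, 6, 0, 4, 10, 5, 7, 8, 9, 3] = (0 2 6 5 10 3)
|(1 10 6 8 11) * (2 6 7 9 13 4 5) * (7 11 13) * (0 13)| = |(0 13 4 5 2 6 8)(1 10 11)(7 9)| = 42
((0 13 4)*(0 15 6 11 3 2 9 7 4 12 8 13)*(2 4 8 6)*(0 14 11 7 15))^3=((0 14 11 3 4)(2 9 15)(6 7 8 13 12))^3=(15)(0 3 14 4 11)(6 13 7 12 8)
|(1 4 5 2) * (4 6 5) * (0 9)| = |(0 9)(1 6 5 2)| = 4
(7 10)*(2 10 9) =(2 10 7 9) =[0, 1, 10, 3, 4, 5, 6, 9, 8, 2, 7]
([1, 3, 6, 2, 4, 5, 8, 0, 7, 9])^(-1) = [7, 0, 3, 1, 4, 5, 2, 8, 6, 9]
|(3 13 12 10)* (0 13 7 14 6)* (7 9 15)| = |(0 13 12 10 3 9 15 7 14 6)| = 10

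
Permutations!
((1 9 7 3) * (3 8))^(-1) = (1 3 8 7 9)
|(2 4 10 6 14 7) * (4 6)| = 4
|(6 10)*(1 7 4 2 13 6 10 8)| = 7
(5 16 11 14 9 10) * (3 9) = (3 9 10 5 16 11 14) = [0, 1, 2, 9, 4, 16, 6, 7, 8, 10, 5, 14, 12, 13, 3, 15, 11]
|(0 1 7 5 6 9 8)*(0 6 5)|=3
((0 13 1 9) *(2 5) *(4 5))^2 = ((0 13 1 9)(2 4 5))^2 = (0 1)(2 5 4)(9 13)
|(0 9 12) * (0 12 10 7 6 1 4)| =7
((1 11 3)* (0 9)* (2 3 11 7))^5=(11)(0 9)(1 7 2 3)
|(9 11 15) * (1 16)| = 6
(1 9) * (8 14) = (1 9)(8 14) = [0, 9, 2, 3, 4, 5, 6, 7, 14, 1, 10, 11, 12, 13, 8]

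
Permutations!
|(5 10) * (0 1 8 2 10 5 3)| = 6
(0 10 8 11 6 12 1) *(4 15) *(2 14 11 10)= [2, 0, 14, 3, 15, 5, 12, 7, 10, 9, 8, 6, 1, 13, 11, 4]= (0 2 14 11 6 12 1)(4 15)(8 10)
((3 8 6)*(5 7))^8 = (3 6 8)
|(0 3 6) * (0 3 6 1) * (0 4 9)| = 6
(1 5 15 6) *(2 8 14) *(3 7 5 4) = [0, 4, 8, 7, 3, 15, 1, 5, 14, 9, 10, 11, 12, 13, 2, 6] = (1 4 3 7 5 15 6)(2 8 14)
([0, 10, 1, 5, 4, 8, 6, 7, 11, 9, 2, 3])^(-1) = [0, 2, 10, 11, 4, 3, 6, 7, 5, 9, 1, 8]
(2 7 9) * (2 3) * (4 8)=(2 7 9 3)(4 8)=[0, 1, 7, 2, 8, 5, 6, 9, 4, 3]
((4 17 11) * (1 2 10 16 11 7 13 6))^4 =(1 11 13 10 17)(2 4 6 16 7)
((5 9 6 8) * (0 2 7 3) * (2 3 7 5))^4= (2 8 6 9 5)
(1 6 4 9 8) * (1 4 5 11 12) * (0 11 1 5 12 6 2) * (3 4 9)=(0 11 6 12 5 1 2)(3 4)(8 9)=[11, 2, 0, 4, 3, 1, 12, 7, 9, 8, 10, 6, 5]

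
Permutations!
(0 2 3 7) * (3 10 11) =(0 2 10 11 3 7) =[2, 1, 10, 7, 4, 5, 6, 0, 8, 9, 11, 3]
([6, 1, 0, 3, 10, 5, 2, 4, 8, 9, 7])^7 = [6, 1, 0, 3, 10, 5, 2, 4, 8, 9, 7]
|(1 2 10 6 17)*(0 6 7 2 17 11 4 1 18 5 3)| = 9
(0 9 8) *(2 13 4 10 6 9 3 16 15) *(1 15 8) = (0 3 16 8)(1 15 2 13 4 10 6 9) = [3, 15, 13, 16, 10, 5, 9, 7, 0, 1, 6, 11, 12, 4, 14, 2, 8]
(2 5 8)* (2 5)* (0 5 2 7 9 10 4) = (0 5 8 2 7 9 10 4) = [5, 1, 7, 3, 0, 8, 6, 9, 2, 10, 4]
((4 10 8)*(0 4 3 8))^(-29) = ((0 4 10)(3 8))^(-29) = (0 4 10)(3 8)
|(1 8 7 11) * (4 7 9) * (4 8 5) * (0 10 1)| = |(0 10 1 5 4 7 11)(8 9)| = 14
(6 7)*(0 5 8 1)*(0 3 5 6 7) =[6, 3, 2, 5, 4, 8, 0, 7, 1] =(0 6)(1 3 5 8)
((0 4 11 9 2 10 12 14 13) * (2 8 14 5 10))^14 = (14)(5 12 10)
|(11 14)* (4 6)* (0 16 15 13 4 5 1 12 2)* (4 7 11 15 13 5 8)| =|(0 16 13 7 11 14 15 5 1 12 2)(4 6 8)| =33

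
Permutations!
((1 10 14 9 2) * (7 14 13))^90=(1 2 9 14 7 13 10)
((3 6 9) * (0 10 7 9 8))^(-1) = ((0 10 7 9 3 6 8))^(-1) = (0 8 6 3 9 7 10)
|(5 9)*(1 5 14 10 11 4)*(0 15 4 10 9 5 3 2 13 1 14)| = 20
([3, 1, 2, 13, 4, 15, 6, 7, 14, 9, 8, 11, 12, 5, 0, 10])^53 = (0 10 13 14 15 3 8 5)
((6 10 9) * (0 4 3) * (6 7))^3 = (6 7 9 10)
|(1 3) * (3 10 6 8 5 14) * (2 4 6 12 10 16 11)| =|(1 16 11 2 4 6 8 5 14 3)(10 12)| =10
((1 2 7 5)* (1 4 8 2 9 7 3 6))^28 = (1 9 7 5 4 8 2 3 6)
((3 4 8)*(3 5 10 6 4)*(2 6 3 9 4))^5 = ((2 6)(3 9 4 8 5 10))^5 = (2 6)(3 10 5 8 4 9)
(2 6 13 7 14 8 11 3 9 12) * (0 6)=(0 6 13 7 14 8 11 3 9 12 2)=[6, 1, 0, 9, 4, 5, 13, 14, 11, 12, 10, 3, 2, 7, 8]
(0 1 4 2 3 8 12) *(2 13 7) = (0 1 4 13 7 2 3 8 12) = [1, 4, 3, 8, 13, 5, 6, 2, 12, 9, 10, 11, 0, 7]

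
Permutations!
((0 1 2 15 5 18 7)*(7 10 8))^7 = ((0 1 2 15 5 18 10 8 7))^7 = (0 8 18 15 1 7 10 5 2)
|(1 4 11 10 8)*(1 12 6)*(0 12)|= 8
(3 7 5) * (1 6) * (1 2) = (1 6 2)(3 7 5) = [0, 6, 1, 7, 4, 3, 2, 5]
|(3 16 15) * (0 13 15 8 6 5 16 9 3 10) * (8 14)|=|(0 13 15 10)(3 9)(5 16 14 8 6)|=20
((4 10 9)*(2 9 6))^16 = (2 9 4 10 6)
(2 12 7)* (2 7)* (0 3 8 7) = (0 3 8 7)(2 12) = [3, 1, 12, 8, 4, 5, 6, 0, 7, 9, 10, 11, 2]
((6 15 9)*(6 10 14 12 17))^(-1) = ((6 15 9 10 14 12 17))^(-1) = (6 17 12 14 10 9 15)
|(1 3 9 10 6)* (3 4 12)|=7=|(1 4 12 3 9 10 6)|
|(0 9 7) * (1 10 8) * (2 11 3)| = 3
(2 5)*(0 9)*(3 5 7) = (0 9)(2 7 3 5) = [9, 1, 7, 5, 4, 2, 6, 3, 8, 0]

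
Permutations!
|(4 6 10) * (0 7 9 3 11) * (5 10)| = 20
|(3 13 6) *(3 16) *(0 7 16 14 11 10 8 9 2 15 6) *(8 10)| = |(0 7 16 3 13)(2 15 6 14 11 8 9)| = 35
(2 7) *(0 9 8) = (0 9 8)(2 7) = [9, 1, 7, 3, 4, 5, 6, 2, 0, 8]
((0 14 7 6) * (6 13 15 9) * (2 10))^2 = (0 7 15 6 14 13 9)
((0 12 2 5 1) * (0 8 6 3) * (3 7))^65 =((0 12 2 5 1 8 6 7 3))^65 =(0 2 1 6 3 12 5 8 7)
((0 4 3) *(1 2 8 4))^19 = (0 1 2 8 4 3)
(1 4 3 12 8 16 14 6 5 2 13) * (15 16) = [0, 4, 13, 12, 3, 2, 5, 7, 15, 9, 10, 11, 8, 1, 6, 16, 14] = (1 4 3 12 8 15 16 14 6 5 2 13)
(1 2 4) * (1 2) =(2 4) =[0, 1, 4, 3, 2]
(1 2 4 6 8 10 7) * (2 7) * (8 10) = (1 7)(2 4 6 10) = [0, 7, 4, 3, 6, 5, 10, 1, 8, 9, 2]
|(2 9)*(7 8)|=|(2 9)(7 8)|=2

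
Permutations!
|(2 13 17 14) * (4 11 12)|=12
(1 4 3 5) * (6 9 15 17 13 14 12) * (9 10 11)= (1 4 3 5)(6 10 11 9 15 17 13 14 12)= [0, 4, 2, 5, 3, 1, 10, 7, 8, 15, 11, 9, 6, 14, 12, 17, 16, 13]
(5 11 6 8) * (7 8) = (5 11 6 7 8) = [0, 1, 2, 3, 4, 11, 7, 8, 5, 9, 10, 6]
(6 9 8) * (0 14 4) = (0 14 4)(6 9 8) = [14, 1, 2, 3, 0, 5, 9, 7, 6, 8, 10, 11, 12, 13, 4]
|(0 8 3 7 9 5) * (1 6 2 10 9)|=10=|(0 8 3 7 1 6 2 10 9 5)|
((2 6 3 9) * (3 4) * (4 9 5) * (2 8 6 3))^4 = (6 9 8)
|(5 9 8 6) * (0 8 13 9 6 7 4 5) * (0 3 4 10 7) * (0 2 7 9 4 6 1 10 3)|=6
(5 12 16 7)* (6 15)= (5 12 16 7)(6 15)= [0, 1, 2, 3, 4, 12, 15, 5, 8, 9, 10, 11, 16, 13, 14, 6, 7]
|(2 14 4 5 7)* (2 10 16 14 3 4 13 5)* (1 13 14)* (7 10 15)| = |(1 13 5 10 16)(2 3 4)(7 15)| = 30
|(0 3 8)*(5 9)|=|(0 3 8)(5 9)|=6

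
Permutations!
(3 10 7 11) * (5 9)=(3 10 7 11)(5 9)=[0, 1, 2, 10, 4, 9, 6, 11, 8, 5, 7, 3]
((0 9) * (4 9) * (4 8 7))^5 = ((0 8 7 4 9))^5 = (9)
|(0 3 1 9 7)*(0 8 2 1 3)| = 5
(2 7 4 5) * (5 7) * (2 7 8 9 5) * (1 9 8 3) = (1 9 5 7 4 3) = [0, 9, 2, 1, 3, 7, 6, 4, 8, 5]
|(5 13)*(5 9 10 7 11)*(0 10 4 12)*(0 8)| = |(0 10 7 11 5 13 9 4 12 8)| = 10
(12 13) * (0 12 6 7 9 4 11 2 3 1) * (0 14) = (0 12 13 6 7 9 4 11 2 3 1 14) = [12, 14, 3, 1, 11, 5, 7, 9, 8, 4, 10, 2, 13, 6, 0]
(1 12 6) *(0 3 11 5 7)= (0 3 11 5 7)(1 12 6)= [3, 12, 2, 11, 4, 7, 1, 0, 8, 9, 10, 5, 6]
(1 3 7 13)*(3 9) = (1 9 3 7 13) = [0, 9, 2, 7, 4, 5, 6, 13, 8, 3, 10, 11, 12, 1]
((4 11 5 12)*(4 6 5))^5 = ((4 11)(5 12 6))^5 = (4 11)(5 6 12)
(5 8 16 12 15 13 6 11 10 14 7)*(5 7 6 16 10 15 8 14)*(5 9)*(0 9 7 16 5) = (0 9)(5 14 6 11 15 13)(7 16 12 8 10) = [9, 1, 2, 3, 4, 14, 11, 16, 10, 0, 7, 15, 8, 5, 6, 13, 12]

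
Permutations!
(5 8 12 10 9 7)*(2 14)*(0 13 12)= [13, 1, 14, 3, 4, 8, 6, 5, 0, 7, 9, 11, 10, 12, 2]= (0 13 12 10 9 7 5 8)(2 14)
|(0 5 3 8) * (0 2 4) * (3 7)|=7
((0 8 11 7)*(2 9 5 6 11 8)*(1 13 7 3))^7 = ((0 2 9 5 6 11 3 1 13 7))^7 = (0 1 6 2 13 11 9 7 3 5)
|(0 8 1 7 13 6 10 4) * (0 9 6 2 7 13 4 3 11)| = 12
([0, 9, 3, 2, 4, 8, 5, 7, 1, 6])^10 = [0, 1, 2, 3, 4, 5, 6, 7, 8, 9]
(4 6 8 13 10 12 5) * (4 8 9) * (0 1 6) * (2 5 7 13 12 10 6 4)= (0 1 4)(2 5 8 12 7 13 6 9)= [1, 4, 5, 3, 0, 8, 9, 13, 12, 2, 10, 11, 7, 6]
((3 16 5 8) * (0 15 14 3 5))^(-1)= ((0 15 14 3 16)(5 8))^(-1)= (0 16 3 14 15)(5 8)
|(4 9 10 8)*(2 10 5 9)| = |(2 10 8 4)(5 9)| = 4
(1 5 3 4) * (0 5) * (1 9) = (0 5 3 4 9 1) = [5, 0, 2, 4, 9, 3, 6, 7, 8, 1]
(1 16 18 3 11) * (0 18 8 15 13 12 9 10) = (0 18 3 11 1 16 8 15 13 12 9 10) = [18, 16, 2, 11, 4, 5, 6, 7, 15, 10, 0, 1, 9, 12, 14, 13, 8, 17, 3]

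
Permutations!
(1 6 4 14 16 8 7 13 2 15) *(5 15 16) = [0, 6, 16, 3, 14, 15, 4, 13, 7, 9, 10, 11, 12, 2, 5, 1, 8] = (1 6 4 14 5 15)(2 16 8 7 13)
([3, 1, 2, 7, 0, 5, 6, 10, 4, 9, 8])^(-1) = (0 4 8 10 7 3)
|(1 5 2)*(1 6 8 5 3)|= 4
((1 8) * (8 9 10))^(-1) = (1 8 10 9)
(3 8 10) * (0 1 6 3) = (0 1 6 3 8 10) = [1, 6, 2, 8, 4, 5, 3, 7, 10, 9, 0]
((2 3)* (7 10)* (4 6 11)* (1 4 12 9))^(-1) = ((1 4 6 11 12 9)(2 3)(7 10))^(-1) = (1 9 12 11 6 4)(2 3)(7 10)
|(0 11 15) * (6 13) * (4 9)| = |(0 11 15)(4 9)(6 13)| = 6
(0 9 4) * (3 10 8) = (0 9 4)(3 10 8) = [9, 1, 2, 10, 0, 5, 6, 7, 3, 4, 8]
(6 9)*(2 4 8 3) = (2 4 8 3)(6 9) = [0, 1, 4, 2, 8, 5, 9, 7, 3, 6]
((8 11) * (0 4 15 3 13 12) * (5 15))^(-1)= (0 12 13 3 15 5 4)(8 11)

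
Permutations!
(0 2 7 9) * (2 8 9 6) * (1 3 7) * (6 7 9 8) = (0 6 2 1 3 9) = [6, 3, 1, 9, 4, 5, 2, 7, 8, 0]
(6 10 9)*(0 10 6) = (0 10 9) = [10, 1, 2, 3, 4, 5, 6, 7, 8, 0, 9]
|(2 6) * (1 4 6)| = 4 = |(1 4 6 2)|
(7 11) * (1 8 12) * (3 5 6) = (1 8 12)(3 5 6)(7 11) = [0, 8, 2, 5, 4, 6, 3, 11, 12, 9, 10, 7, 1]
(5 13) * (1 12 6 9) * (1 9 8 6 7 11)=(1 12 7 11)(5 13)(6 8)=[0, 12, 2, 3, 4, 13, 8, 11, 6, 9, 10, 1, 7, 5]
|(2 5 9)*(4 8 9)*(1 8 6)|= 7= |(1 8 9 2 5 4 6)|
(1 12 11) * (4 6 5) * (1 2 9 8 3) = (1 12 11 2 9 8 3)(4 6 5) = [0, 12, 9, 1, 6, 4, 5, 7, 3, 8, 10, 2, 11]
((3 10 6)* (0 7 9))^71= (0 9 7)(3 6 10)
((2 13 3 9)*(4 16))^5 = (2 13 3 9)(4 16) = ((2 13 3 9)(4 16))^5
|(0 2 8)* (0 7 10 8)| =6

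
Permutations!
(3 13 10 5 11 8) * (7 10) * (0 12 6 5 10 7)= (0 12 6 5 11 8 3 13)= [12, 1, 2, 13, 4, 11, 5, 7, 3, 9, 10, 8, 6, 0]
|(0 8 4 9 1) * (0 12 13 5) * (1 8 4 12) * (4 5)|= |(0 5)(4 9 8 12 13)|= 10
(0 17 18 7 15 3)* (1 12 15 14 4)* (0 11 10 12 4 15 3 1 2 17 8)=(0 8)(1 4 2 17 18 7 14 15)(3 11 10 12)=[8, 4, 17, 11, 2, 5, 6, 14, 0, 9, 12, 10, 3, 13, 15, 1, 16, 18, 7]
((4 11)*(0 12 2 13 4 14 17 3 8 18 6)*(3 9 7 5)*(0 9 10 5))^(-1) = (0 7 9 6 18 8 3 5 10 17 14 11 4 13 2 12)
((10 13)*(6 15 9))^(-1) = (6 9 15)(10 13)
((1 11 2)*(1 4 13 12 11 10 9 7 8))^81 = (1 10 9 7 8)(2 4 13 12 11)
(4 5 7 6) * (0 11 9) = (0 11 9)(4 5 7 6) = [11, 1, 2, 3, 5, 7, 4, 6, 8, 0, 10, 9]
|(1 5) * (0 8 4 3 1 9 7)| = |(0 8 4 3 1 5 9 7)| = 8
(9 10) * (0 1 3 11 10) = [1, 3, 2, 11, 4, 5, 6, 7, 8, 0, 9, 10] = (0 1 3 11 10 9)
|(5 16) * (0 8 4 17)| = |(0 8 4 17)(5 16)| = 4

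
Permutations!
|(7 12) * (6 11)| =2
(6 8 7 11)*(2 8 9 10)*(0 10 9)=(0 10 2 8 7 11 6)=[10, 1, 8, 3, 4, 5, 0, 11, 7, 9, 2, 6]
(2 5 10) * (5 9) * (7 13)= (2 9 5 10)(7 13)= [0, 1, 9, 3, 4, 10, 6, 13, 8, 5, 2, 11, 12, 7]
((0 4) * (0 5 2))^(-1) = (0 2 5 4)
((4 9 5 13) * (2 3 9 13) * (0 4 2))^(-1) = (0 5 9 3 2 13 4)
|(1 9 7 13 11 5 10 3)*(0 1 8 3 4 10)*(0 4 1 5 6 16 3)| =|(0 5 4 10 1 9 7 13 11 6 16 3 8)| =13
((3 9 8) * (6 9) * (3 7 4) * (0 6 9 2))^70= (9)(0 6 2)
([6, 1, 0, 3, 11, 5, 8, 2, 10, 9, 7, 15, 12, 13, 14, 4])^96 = (15)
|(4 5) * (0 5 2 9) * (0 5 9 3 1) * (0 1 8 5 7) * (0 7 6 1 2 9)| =8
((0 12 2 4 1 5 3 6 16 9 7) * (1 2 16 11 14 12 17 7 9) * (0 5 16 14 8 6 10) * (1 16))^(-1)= ((0 17 7 5 3 10)(2 4)(6 11 8)(12 14))^(-1)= (0 10 3 5 7 17)(2 4)(6 8 11)(12 14)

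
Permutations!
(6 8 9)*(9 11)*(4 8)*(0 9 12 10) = (0 9 6 4 8 11 12 10) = [9, 1, 2, 3, 8, 5, 4, 7, 11, 6, 0, 12, 10]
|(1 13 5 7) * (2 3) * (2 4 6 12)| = 20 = |(1 13 5 7)(2 3 4 6 12)|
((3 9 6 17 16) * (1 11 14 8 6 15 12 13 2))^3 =((1 11 14 8 6 17 16 3 9 15 12 13 2))^3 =(1 8 16 15 2 14 17 9 13 11 6 3 12)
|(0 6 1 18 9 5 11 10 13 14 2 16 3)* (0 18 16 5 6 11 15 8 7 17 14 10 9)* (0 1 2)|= |(0 11 9 6 2 5 15 8 7 17 14)(1 16 3 18)(10 13)|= 44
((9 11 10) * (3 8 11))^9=(3 9 10 11 8)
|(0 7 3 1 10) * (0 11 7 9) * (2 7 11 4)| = 6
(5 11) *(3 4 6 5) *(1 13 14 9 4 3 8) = (1 13 14 9 4 6 5 11 8) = [0, 13, 2, 3, 6, 11, 5, 7, 1, 4, 10, 8, 12, 14, 9]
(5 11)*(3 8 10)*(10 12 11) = (3 8 12 11 5 10) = [0, 1, 2, 8, 4, 10, 6, 7, 12, 9, 3, 5, 11]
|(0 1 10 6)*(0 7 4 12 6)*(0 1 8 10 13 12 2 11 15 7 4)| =|(0 8 10 1 13 12 6 4 2 11 15 7)| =12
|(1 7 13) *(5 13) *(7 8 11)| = |(1 8 11 7 5 13)| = 6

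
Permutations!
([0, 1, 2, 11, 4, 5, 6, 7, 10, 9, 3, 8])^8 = (11)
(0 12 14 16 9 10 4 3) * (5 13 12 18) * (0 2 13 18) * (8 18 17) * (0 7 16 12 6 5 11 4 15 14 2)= (0 7 16 9 10 15 14 12 2 13 6 5 17 8 18 11 4 3)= [7, 1, 13, 0, 3, 17, 5, 16, 18, 10, 15, 4, 2, 6, 12, 14, 9, 8, 11]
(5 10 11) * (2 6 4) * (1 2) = (1 2 6 4)(5 10 11) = [0, 2, 6, 3, 1, 10, 4, 7, 8, 9, 11, 5]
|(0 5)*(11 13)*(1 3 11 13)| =6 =|(13)(0 5)(1 3 11)|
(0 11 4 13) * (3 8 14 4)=(0 11 3 8 14 4 13)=[11, 1, 2, 8, 13, 5, 6, 7, 14, 9, 10, 3, 12, 0, 4]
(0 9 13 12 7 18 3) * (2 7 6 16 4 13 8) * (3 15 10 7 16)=(0 9 8 2 16 4 13 12 6 3)(7 18 15 10)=[9, 1, 16, 0, 13, 5, 3, 18, 2, 8, 7, 11, 6, 12, 14, 10, 4, 17, 15]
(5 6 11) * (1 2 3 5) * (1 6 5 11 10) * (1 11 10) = (1 2 3 10 11 6) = [0, 2, 3, 10, 4, 5, 1, 7, 8, 9, 11, 6]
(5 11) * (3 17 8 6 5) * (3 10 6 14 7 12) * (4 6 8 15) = (3 17 15 4 6 5 11 10 8 14 7 12) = [0, 1, 2, 17, 6, 11, 5, 12, 14, 9, 8, 10, 3, 13, 7, 4, 16, 15]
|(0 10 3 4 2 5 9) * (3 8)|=8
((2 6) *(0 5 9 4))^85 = (0 5 9 4)(2 6)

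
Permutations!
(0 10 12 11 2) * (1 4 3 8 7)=(0 10 12 11 2)(1 4 3 8 7)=[10, 4, 0, 8, 3, 5, 6, 1, 7, 9, 12, 2, 11]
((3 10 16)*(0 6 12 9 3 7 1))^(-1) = (0 1 7 16 10 3 9 12 6)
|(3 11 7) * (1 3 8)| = 5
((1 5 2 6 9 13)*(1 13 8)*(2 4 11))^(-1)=(13)(1 8 9 6 2 11 4 5)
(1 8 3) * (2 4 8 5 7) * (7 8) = (1 5 8 3)(2 4 7) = [0, 5, 4, 1, 7, 8, 6, 2, 3]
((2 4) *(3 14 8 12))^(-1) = (2 4)(3 12 8 14)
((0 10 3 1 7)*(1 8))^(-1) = (0 7 1 8 3 10)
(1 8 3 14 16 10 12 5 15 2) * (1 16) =(1 8 3 14)(2 16 10 12 5 15) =[0, 8, 16, 14, 4, 15, 6, 7, 3, 9, 12, 11, 5, 13, 1, 2, 10]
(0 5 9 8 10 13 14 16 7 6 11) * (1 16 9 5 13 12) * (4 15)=[13, 16, 2, 3, 15, 5, 11, 6, 10, 8, 12, 0, 1, 14, 9, 4, 7]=(0 13 14 9 8 10 12 1 16 7 6 11)(4 15)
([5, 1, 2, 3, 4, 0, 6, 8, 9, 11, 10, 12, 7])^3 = (0 5)(7 11 8 12 9)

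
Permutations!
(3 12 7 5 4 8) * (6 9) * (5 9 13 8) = [0, 1, 2, 12, 5, 4, 13, 9, 3, 6, 10, 11, 7, 8] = (3 12 7 9 6 13 8)(4 5)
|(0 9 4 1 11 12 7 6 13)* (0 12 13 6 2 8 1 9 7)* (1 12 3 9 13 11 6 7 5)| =8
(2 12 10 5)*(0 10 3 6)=(0 10 5 2 12 3 6)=[10, 1, 12, 6, 4, 2, 0, 7, 8, 9, 5, 11, 3]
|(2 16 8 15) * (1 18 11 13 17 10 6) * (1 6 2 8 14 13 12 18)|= 6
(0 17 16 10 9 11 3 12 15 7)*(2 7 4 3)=(0 17 16 10 9 11 2 7)(3 12 15 4)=[17, 1, 7, 12, 3, 5, 6, 0, 8, 11, 9, 2, 15, 13, 14, 4, 10, 16]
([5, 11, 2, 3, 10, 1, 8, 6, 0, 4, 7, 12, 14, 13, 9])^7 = (0 4 1 7 12 8 9 5 10 11 6 14)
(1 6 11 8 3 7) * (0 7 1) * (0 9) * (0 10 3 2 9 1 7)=(1 6 11 8 2 9 10 3 7)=[0, 6, 9, 7, 4, 5, 11, 1, 2, 10, 3, 8]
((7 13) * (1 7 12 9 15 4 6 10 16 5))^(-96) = ((1 7 13 12 9 15 4 6 10 16 5))^(-96) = (1 12 4 16 7 9 6 5 13 15 10)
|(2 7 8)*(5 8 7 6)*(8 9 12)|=|(2 6 5 9 12 8)|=6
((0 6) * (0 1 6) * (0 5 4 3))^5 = ((0 5 4 3)(1 6))^5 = (0 5 4 3)(1 6)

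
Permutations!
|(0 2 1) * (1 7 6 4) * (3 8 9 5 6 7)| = |(0 2 3 8 9 5 6 4 1)| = 9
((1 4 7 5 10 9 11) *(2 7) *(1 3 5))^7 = (1 7 2 4)(3 10 11 5 9)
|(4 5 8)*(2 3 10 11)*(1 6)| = |(1 6)(2 3 10 11)(4 5 8)| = 12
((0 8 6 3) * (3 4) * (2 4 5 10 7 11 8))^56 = ((0 2 4 3)(5 10 7 11 8 6))^56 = (5 7 8)(6 10 11)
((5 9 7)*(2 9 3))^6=((2 9 7 5 3))^6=(2 9 7 5 3)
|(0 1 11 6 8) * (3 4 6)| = 7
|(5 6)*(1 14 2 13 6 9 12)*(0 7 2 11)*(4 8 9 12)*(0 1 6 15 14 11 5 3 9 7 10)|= |(0 10)(1 11)(2 13 15 14 5 12 6 3 9 4 8 7)|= 12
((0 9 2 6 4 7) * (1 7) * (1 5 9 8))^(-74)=(0 1)(2 6 4 5 9)(7 8)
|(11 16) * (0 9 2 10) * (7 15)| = 4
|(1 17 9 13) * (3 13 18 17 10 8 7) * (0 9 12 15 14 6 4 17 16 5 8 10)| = 30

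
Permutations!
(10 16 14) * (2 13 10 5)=[0, 1, 13, 3, 4, 2, 6, 7, 8, 9, 16, 11, 12, 10, 5, 15, 14]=(2 13 10 16 14 5)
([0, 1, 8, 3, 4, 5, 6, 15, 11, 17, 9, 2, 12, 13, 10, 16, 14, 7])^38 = (2 11 8)(7 14 17 16 9 15 10)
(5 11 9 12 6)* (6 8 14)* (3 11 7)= [0, 1, 2, 11, 4, 7, 5, 3, 14, 12, 10, 9, 8, 13, 6]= (3 11 9 12 8 14 6 5 7)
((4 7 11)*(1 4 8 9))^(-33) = (1 11)(4 8)(7 9)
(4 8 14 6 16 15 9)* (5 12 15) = (4 8 14 6 16 5 12 15 9) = [0, 1, 2, 3, 8, 12, 16, 7, 14, 4, 10, 11, 15, 13, 6, 9, 5]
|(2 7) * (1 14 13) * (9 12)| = |(1 14 13)(2 7)(9 12)| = 6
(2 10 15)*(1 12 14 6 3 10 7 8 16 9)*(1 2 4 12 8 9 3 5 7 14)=[0, 8, 14, 10, 12, 7, 5, 9, 16, 2, 15, 11, 1, 13, 6, 4, 3]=(1 8 16 3 10 15 4 12)(2 14 6 5 7 9)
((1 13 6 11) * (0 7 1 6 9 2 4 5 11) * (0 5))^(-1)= (0 4 2 9 13 1 7)(5 6 11)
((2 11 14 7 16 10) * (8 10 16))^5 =((16)(2 11 14 7 8 10))^5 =(16)(2 10 8 7 14 11)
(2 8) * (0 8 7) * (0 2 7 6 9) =(0 8 7 2 6 9) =[8, 1, 6, 3, 4, 5, 9, 2, 7, 0]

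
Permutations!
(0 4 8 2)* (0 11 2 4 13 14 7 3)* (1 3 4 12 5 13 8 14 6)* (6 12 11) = (0 8 11 2 6 1 3)(4 14 7)(5 13 12) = [8, 3, 6, 0, 14, 13, 1, 4, 11, 9, 10, 2, 5, 12, 7]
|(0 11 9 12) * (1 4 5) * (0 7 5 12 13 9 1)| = 14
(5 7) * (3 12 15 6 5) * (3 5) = (3 12 15 6)(5 7) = [0, 1, 2, 12, 4, 7, 3, 5, 8, 9, 10, 11, 15, 13, 14, 6]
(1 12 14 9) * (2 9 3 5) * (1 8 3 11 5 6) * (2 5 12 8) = (1 8 3 6)(2 9)(11 12 14) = [0, 8, 9, 6, 4, 5, 1, 7, 3, 2, 10, 12, 14, 13, 11]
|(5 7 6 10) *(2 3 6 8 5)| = 12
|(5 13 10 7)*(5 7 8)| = 4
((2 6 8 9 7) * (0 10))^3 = (0 10)(2 9 6 7 8)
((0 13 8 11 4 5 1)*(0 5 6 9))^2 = (0 8 4 9 13 11 6)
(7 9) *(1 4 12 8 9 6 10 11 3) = (1 4 12 8 9 7 6 10 11 3) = [0, 4, 2, 1, 12, 5, 10, 6, 9, 7, 11, 3, 8]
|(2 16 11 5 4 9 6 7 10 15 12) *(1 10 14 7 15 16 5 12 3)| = 12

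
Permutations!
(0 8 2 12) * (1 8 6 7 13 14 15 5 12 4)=(0 6 7 13 14 15 5 12)(1 8 2 4)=[6, 8, 4, 3, 1, 12, 7, 13, 2, 9, 10, 11, 0, 14, 15, 5]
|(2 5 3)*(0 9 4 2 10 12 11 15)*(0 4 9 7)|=8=|(0 7)(2 5 3 10 12 11 15 4)|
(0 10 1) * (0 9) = (0 10 1 9) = [10, 9, 2, 3, 4, 5, 6, 7, 8, 0, 1]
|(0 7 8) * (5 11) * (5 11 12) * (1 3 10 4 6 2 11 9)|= |(0 7 8)(1 3 10 4 6 2 11 9)(5 12)|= 24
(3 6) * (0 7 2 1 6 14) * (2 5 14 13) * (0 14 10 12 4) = (14)(0 7 5 10 12 4)(1 6 3 13 2) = [7, 6, 1, 13, 0, 10, 3, 5, 8, 9, 12, 11, 4, 2, 14]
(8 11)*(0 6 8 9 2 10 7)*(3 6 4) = (0 4 3 6 8 11 9 2 10 7) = [4, 1, 10, 6, 3, 5, 8, 0, 11, 2, 7, 9]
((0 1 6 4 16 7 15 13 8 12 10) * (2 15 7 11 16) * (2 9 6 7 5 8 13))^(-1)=(0 10 12 8 5 7 1)(2 15)(4 6 9)(11 16)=((0 1 7 5 8 12 10)(2 15)(4 9 6)(11 16))^(-1)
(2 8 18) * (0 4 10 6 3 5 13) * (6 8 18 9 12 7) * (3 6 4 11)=(0 11 3 5 13)(2 18)(4 10 8 9 12 7)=[11, 1, 18, 5, 10, 13, 6, 4, 9, 12, 8, 3, 7, 0, 14, 15, 16, 17, 2]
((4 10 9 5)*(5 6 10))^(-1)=((4 5)(6 10 9))^(-1)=(4 5)(6 9 10)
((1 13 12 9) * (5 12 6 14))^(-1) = ((1 13 6 14 5 12 9))^(-1) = (1 9 12 5 14 6 13)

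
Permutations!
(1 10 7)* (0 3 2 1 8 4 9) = (0 3 2 1 10 7 8 4 9) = [3, 10, 1, 2, 9, 5, 6, 8, 4, 0, 7]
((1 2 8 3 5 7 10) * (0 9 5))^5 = ((0 9 5 7 10 1 2 8 3))^5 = (0 1 9 2 5 8 7 3 10)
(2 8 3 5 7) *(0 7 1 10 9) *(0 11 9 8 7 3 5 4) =[3, 10, 7, 4, 0, 1, 6, 2, 5, 11, 8, 9] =(0 3 4)(1 10 8 5)(2 7)(9 11)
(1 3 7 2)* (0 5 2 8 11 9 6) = (0 5 2 1 3 7 8 11 9 6) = [5, 3, 1, 7, 4, 2, 0, 8, 11, 6, 10, 9]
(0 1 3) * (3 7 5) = (0 1 7 5 3) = [1, 7, 2, 0, 4, 3, 6, 5]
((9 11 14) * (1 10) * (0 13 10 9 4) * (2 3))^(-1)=((0 13 10 1 9 11 14 4)(2 3))^(-1)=(0 4 14 11 9 1 10 13)(2 3)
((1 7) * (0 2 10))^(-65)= ((0 2 10)(1 7))^(-65)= (0 2 10)(1 7)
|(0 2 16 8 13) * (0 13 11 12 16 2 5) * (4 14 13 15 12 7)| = 18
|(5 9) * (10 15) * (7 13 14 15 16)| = 6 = |(5 9)(7 13 14 15 10 16)|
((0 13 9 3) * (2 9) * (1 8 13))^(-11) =((0 1 8 13 2 9 3))^(-11) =(0 13 3 8 9 1 2)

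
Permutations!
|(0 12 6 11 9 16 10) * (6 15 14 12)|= 6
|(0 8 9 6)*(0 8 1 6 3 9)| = |(0 1 6 8)(3 9)| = 4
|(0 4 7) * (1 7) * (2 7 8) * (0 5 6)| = |(0 4 1 8 2 7 5 6)| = 8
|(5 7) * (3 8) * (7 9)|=|(3 8)(5 9 7)|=6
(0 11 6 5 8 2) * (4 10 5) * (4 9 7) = (0 11 6 9 7 4 10 5 8 2) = [11, 1, 0, 3, 10, 8, 9, 4, 2, 7, 5, 6]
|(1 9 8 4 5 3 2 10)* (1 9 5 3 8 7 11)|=10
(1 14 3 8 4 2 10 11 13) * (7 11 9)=[0, 14, 10, 8, 2, 5, 6, 11, 4, 7, 9, 13, 12, 1, 3]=(1 14 3 8 4 2 10 9 7 11 13)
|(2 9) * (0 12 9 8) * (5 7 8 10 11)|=|(0 12 9 2 10 11 5 7 8)|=9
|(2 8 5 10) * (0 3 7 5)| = 7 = |(0 3 7 5 10 2 8)|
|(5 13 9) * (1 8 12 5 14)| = 7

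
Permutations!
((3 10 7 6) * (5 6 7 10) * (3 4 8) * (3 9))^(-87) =(10)(3 4)(5 8)(6 9)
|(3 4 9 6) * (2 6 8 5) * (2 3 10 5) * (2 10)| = |(2 6)(3 4 9 8 10 5)| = 6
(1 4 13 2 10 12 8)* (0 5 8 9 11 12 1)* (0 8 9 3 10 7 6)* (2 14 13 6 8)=(0 5 9 11 12 3 10 1 4 6)(2 7 8)(13 14)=[5, 4, 7, 10, 6, 9, 0, 8, 2, 11, 1, 12, 3, 14, 13]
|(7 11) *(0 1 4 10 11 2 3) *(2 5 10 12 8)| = 28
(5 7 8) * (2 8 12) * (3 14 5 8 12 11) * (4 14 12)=[0, 1, 4, 12, 14, 7, 6, 11, 8, 9, 10, 3, 2, 13, 5]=(2 4 14 5 7 11 3 12)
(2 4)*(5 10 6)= (2 4)(5 10 6)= [0, 1, 4, 3, 2, 10, 5, 7, 8, 9, 6]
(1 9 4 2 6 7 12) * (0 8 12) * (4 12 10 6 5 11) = (0 8 10 6 7)(1 9 12)(2 5 11 4) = [8, 9, 5, 3, 2, 11, 7, 0, 10, 12, 6, 4, 1]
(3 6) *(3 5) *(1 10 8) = [0, 10, 2, 6, 4, 3, 5, 7, 1, 9, 8] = (1 10 8)(3 6 5)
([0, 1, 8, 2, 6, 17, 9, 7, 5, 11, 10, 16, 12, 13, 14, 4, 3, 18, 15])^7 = (2 6 5 11 18 3 4 8 9 17 16 15)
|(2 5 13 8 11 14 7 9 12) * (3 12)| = |(2 5 13 8 11 14 7 9 3 12)| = 10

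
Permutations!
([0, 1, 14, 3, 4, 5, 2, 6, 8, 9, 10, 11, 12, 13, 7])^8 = [0, 1, 2, 3, 4, 5, 6, 7, 8, 9, 10, 11, 12, 13, 14]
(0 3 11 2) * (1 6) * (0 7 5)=(0 3 11 2 7 5)(1 6)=[3, 6, 7, 11, 4, 0, 1, 5, 8, 9, 10, 2]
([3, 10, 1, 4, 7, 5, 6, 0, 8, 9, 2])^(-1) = [7, 2, 10, 0, 3, 5, 6, 4, 8, 9, 1]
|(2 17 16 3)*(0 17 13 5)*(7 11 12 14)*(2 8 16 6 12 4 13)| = 30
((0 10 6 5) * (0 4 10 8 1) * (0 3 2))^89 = (0 2 3 1 8)(4 10 6 5) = ((0 8 1 3 2)(4 10 6 5))^89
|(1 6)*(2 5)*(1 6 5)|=3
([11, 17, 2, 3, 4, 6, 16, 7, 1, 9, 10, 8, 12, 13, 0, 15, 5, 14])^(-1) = (0 14 17 1 8 11)(5 16 6)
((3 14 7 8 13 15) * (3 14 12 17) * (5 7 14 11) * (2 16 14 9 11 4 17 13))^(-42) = ((2 16 14 9 11 5 7 8)(3 12 13 15 4 17))^(-42) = (17)(2 7 11 14)(5 9 16 8)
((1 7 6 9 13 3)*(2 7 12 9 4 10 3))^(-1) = ((1 12 9 13 2 7 6 4 10 3))^(-1) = (1 3 10 4 6 7 2 13 9 12)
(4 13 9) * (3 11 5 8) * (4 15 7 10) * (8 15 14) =[0, 1, 2, 11, 13, 15, 6, 10, 3, 14, 4, 5, 12, 9, 8, 7] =(3 11 5 15 7 10 4 13 9 14 8)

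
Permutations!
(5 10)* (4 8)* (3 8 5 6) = (3 8 4 5 10 6) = [0, 1, 2, 8, 5, 10, 3, 7, 4, 9, 6]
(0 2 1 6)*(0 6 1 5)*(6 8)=(0 2 5)(6 8)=[2, 1, 5, 3, 4, 0, 8, 7, 6]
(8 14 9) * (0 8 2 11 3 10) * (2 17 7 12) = (0 8 14 9 17 7 12 2 11 3 10) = [8, 1, 11, 10, 4, 5, 6, 12, 14, 17, 0, 3, 2, 13, 9, 15, 16, 7]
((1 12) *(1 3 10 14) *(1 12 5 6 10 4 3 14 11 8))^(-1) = ((1 5 6 10 11 8)(3 4)(12 14))^(-1) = (1 8 11 10 6 5)(3 4)(12 14)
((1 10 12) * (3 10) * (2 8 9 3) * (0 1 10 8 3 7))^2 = (12)(0 2 8 7 1 3 9)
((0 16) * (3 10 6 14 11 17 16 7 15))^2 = (0 15 10 14 17)(3 6 11 16 7) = ((0 7 15 3 10 6 14 11 17 16))^2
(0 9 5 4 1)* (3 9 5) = (0 5 4 1)(3 9) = [5, 0, 2, 9, 1, 4, 6, 7, 8, 3]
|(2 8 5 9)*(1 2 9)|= |(9)(1 2 8 5)|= 4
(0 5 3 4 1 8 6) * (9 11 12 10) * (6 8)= (0 5 3 4 1 6)(9 11 12 10)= [5, 6, 2, 4, 1, 3, 0, 7, 8, 11, 9, 12, 10]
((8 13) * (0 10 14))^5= (0 14 10)(8 13)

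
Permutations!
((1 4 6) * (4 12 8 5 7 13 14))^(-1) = (1 6 4 14 13 7 5 8 12)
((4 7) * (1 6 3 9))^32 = (9)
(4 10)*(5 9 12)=[0, 1, 2, 3, 10, 9, 6, 7, 8, 12, 4, 11, 5]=(4 10)(5 9 12)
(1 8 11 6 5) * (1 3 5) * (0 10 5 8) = (0 10 5 3 8 11 6 1) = [10, 0, 2, 8, 4, 3, 1, 7, 11, 9, 5, 6]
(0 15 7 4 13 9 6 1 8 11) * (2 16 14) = (0 15 7 4 13 9 6 1 8 11)(2 16 14) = [15, 8, 16, 3, 13, 5, 1, 4, 11, 6, 10, 0, 12, 9, 2, 7, 14]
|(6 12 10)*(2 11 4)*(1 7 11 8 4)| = 3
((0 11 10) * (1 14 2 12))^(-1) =((0 11 10)(1 14 2 12))^(-1) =(0 10 11)(1 12 2 14)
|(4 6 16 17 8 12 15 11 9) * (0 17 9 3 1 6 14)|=|(0 17 8 12 15 11 3 1 6 16 9 4 14)|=13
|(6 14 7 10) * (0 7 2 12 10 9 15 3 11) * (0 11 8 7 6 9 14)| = 18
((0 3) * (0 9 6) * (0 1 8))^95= ((0 3 9 6 1 8))^95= (0 8 1 6 9 3)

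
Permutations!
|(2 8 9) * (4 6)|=6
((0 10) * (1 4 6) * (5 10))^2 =(0 10 5)(1 6 4)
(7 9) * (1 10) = [0, 10, 2, 3, 4, 5, 6, 9, 8, 7, 1] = (1 10)(7 9)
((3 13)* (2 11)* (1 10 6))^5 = ((1 10 6)(2 11)(3 13))^5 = (1 6 10)(2 11)(3 13)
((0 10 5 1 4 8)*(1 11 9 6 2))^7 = ((0 10 5 11 9 6 2 1 4 8))^7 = (0 1 9 10 4 6 5 8 2 11)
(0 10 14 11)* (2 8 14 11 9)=(0 10 11)(2 8 14 9)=[10, 1, 8, 3, 4, 5, 6, 7, 14, 2, 11, 0, 12, 13, 9]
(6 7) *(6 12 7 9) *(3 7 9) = (3 7 12 9 6) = [0, 1, 2, 7, 4, 5, 3, 12, 8, 6, 10, 11, 9]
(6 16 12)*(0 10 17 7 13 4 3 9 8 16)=[10, 1, 2, 9, 3, 5, 0, 13, 16, 8, 17, 11, 6, 4, 14, 15, 12, 7]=(0 10 17 7 13 4 3 9 8 16 12 6)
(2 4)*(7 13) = (2 4)(7 13) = [0, 1, 4, 3, 2, 5, 6, 13, 8, 9, 10, 11, 12, 7]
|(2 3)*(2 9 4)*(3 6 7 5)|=7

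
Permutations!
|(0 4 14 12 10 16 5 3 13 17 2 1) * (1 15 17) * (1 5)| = |(0 4 14 12 10 16 1)(2 15 17)(3 13 5)| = 21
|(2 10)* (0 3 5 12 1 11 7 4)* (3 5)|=14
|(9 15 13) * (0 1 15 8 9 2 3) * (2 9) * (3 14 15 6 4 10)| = 6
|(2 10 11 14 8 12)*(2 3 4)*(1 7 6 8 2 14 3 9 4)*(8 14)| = 8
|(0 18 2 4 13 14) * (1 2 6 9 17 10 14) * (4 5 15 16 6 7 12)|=|(0 18 7 12 4 13 1 2 5 15 16 6 9 17 10 14)|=16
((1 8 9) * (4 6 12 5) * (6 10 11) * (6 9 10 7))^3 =(1 11 8 9 10)(4 12 7 5 6)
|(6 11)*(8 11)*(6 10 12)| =5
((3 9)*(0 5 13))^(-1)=(0 13 5)(3 9)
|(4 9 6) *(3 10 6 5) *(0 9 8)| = |(0 9 5 3 10 6 4 8)| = 8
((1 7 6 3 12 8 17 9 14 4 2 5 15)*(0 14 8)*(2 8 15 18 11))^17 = ((0 14 4 8 17 9 15 1 7 6 3 12)(2 5 18 11))^17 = (0 9 3 8 7 14 15 12 17 6 4 1)(2 5 18 11)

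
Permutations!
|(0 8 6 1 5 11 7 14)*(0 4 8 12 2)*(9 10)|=|(0 12 2)(1 5 11 7 14 4 8 6)(9 10)|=24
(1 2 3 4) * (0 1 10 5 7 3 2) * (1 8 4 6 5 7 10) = (0 8 4 1)(3 6 5 10 7) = [8, 0, 2, 6, 1, 10, 5, 3, 4, 9, 7]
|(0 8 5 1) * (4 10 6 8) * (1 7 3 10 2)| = |(0 4 2 1)(3 10 6 8 5 7)| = 12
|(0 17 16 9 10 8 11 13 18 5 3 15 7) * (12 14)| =|(0 17 16 9 10 8 11 13 18 5 3 15 7)(12 14)| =26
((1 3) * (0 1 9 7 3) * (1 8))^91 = (0 8 1)(3 9 7)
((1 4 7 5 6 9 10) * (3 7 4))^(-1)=((1 3 7 5 6 9 10))^(-1)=(1 10 9 6 5 7 3)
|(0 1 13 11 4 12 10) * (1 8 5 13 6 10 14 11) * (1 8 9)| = 60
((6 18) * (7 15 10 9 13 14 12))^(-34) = ((6 18)(7 15 10 9 13 14 12))^(-34) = (18)(7 15 10 9 13 14 12)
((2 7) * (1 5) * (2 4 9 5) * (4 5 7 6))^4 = (1 9 2 7 6 5 4)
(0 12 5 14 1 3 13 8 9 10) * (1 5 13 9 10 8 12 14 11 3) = [14, 1, 2, 9, 4, 11, 6, 7, 10, 8, 0, 3, 13, 12, 5] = (0 14 5 11 3 9 8 10)(12 13)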